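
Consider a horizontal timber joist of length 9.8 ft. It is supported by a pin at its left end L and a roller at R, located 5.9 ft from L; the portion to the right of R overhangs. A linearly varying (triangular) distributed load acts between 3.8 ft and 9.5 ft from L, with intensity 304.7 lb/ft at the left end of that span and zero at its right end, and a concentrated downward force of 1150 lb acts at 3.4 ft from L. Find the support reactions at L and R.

Resultant of the triangular load: ½ × 304.7 × 5.7 = 868.395 lb, acting at 5.7 ft from L (one-third of the span from the peak).
Moments about L: R_y·5.9 − (½·304.7·5.7)·5.7 − 1150·3.4 = 0 → R_y = 8859.8515/5.9 = 1501.67 ≈ 1502 lb.
ΣF_y = 0: L_y + 1501.67 − ½·304.7·5.7 − 1150 = 0 → L_y = 516.7 lb.
ΣF_x = 0: no horizontal applied forces, so L_x = 0.

L_x = 0, L_y = 516.7 lb, R_y = 1502 lb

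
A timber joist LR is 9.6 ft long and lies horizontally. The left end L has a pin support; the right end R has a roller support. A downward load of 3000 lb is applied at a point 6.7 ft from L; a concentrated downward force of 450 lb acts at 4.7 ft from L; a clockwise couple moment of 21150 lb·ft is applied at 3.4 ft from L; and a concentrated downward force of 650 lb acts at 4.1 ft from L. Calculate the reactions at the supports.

L_x = 0, L_y = -694.8 lb, R_y = 4795 lb

Moments about L: R_y·9.6 − 3000·6.7 − 450·4.7 − 21150 − 650·4.1 = 0 → R_y = 46030/9.6 = 4794.79 ≈ 4795 lb.
ΣF_y = 0: L_y + 4794.79 − 3000 − 450 − 650 = 0 → L_y = -694.8 lb.
ΣF_x = 0: no horizontal applied forces, so L_x = 0.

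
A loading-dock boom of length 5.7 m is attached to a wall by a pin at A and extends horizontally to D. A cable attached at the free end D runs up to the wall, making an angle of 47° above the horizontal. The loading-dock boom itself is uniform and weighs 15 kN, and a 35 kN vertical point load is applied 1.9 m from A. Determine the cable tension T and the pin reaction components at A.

T = 26.21 kN, A_x = 17.87 kN, A_y = 30.83 kN

ΣM about A: T·sin47°·5.7 − 15·2.85 − 35·1.9 = 0 → T = 109.25/(5.7·0.731354) = 26.2071 ≈ 26.21 kN.
ΣF_x = 0: A_x − T·cos47° = 0 → A_x = 26.2071 × 0.681998 = 17.87 kN.
ΣF_y = 0: A_y + T·sin47° − 15 − 35 = 0 → A_y = 50 − 26.2071 × 0.731354 = 30.83 kN.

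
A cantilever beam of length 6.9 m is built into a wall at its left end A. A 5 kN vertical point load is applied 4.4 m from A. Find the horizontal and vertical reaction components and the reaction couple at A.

A_x = 0, A_y = 5.000 kN, M_A = 22.00 kN·m

ΣF_x = 0: A_x = 0.
ΣF_y = 0: A_y − 5 = 0 → A_y = 5.000 kN.
ΣM about A: M_A − 5·4.4 = 0 → M_A = 22.00 kN·m.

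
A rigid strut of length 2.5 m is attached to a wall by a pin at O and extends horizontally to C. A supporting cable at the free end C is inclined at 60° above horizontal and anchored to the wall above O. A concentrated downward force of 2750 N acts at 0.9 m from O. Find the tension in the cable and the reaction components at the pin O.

T = 1143 N, O_x = 571.6 N, O_y = 1760 N

ΣM about O: T·sin60°·2.5 − 2750·0.9 = 0 → T = 2475/(2.5·0.866025) = 1143.15 ≈ 1143 N.
ΣF_x = 0: O_x − T·cos60° = 0 → O_x = 1143.15 × 0.5 = 571.6 N.
ΣF_y = 0: O_y + T·sin60° − 2750 = 0 → O_y = 2750 − 1143.15 × 0.866025 = 1760 N.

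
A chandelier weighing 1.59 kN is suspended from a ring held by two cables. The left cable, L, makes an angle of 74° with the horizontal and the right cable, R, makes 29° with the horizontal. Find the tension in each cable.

ΣF_x = 0: −T_L·cos74° + T_R·cos29° = 0 → T_R = 0.315151·T_L.
ΣF_y = 0: T_L·sin74° + T_R·sin29° = 1.59.
Substitute: T_L·(0.961262 + 0.315151·0.48481) = 1.59 → T_L = 1.42722 ≈ 1.427 kN.
Then T_R = 0.315151 × 1.42722 = 0.4498 kN.

T_L = 1.427 kN, T_R = 0.4498 kN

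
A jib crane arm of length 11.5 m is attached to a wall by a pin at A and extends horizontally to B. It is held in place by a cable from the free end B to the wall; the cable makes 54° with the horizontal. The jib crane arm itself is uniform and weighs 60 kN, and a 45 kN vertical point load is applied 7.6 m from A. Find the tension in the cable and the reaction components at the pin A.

ΣM about A: T·sin54°·11.5 − 60·5.75 − 45·7.6 = 0 → T = 687/(11.5·0.809017) = 73.8416 ≈ 73.84 kN.
ΣF_x = 0: A_x − T·cos54° = 0 → A_x = 73.8416 × 0.587785 = 43.40 kN.
ΣF_y = 0: A_y + T·sin54° − 60 − 45 = 0 → A_y = 105 − 73.8416 × 0.809017 = 45.26 kN.

T = 73.84 kN, A_x = 43.40 kN, A_y = 45.26 kN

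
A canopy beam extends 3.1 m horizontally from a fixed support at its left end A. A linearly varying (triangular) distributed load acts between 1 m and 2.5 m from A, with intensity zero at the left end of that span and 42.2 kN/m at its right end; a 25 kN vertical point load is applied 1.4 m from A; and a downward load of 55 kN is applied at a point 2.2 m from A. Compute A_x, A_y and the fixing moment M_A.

Resultant of the triangular load: ½ × 42.2 × 1.5 = 31.65 kN, acting at 2 m from A (one-third of the span from the peak).
ΣF_x = 0: A_x = 0.
ΣF_y = 0: A_y − ½·42.2·1.5 − 25 − 55 = 0 → A_y = 111.7 kN.
ΣM about A: M_A − (½·42.2·1.5)·2 − 25·1.4 − 55·2.2 = 0 → M_A = 219.3 kN·m.

A_x = 0, A_y = 111.7 kN, M_A = 219.3 kN·m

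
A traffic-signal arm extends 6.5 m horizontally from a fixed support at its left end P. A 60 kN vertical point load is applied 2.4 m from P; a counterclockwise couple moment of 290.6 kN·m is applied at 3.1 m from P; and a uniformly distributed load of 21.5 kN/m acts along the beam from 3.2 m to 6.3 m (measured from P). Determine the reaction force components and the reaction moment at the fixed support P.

Resultant of the distributed load: 21.5 × 3.1 = 66.65 kN at 4.75 m from P.
ΣF_x = 0: P_x = 0.
ΣF_y = 0: P_y − 60 − 21.5·3.1 = 0 → P_y = 126.6 kN.
ΣM about P: M_P − 60·2.4 + 290.6 − (21.5·3.1)·4.75 = 0 → M_P = 170.0 kN·m.

P_x = 0, P_y = 126.6 kN, M_P = 170.0 kN·m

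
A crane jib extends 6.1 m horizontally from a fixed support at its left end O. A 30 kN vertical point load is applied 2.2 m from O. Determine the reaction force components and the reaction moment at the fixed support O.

ΣF_x = 0: O_x = 0.
ΣF_y = 0: O_y − 30 = 0 → O_y = 30.00 kN.
ΣM about O: M_O − 30·2.2 = 0 → M_O = 66.00 kN·m.

O_x = 0, O_y = 30.00 kN, M_O = 66.00 kN·m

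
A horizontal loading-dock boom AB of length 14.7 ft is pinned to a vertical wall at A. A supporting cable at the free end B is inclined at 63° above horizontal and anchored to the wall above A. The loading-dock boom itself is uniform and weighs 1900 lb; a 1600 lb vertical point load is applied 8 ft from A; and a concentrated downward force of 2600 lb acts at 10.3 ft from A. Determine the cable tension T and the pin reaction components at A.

ΣM about A: T·sin63°·14.7 − 1900·7.35 − 1600·8 − 2600·10.3 = 0 → T = 53545/(14.7·0.891007) = 4088.09 ≈ 4088 lb.
ΣF_x = 0: A_x − T·cos63° = 0 → A_x = 4088.09 × 0.45399 = 1856 lb.
ΣF_y = 0: A_y + T·sin63° − 1900 − 1600 − 2600 = 0 → A_y = 6100 − 4088.09 × 0.891007 = 2457 lb.

T = 4088 lb, A_x = 1856 lb, A_y = 2457 lb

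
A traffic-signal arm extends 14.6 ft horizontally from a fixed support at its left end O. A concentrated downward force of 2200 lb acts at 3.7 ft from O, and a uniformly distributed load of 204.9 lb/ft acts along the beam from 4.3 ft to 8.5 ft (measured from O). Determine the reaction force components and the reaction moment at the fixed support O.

Resultant of the distributed load: 204.9 × 4.2 = 860.58 lb at 6.4 ft from O.
ΣF_x = 0: O_x = 0.
ΣF_y = 0: O_y − 2200 − 204.9·4.2 = 0 → O_y = 3061 lb.
ΣM about O: M_O − 2200·3.7 − (204.9·4.2)·6.4 = 0 → M_O = 13650 lb·ft.

O_x = 0, O_y = 3061 lb, M_O = 13650 lb·ft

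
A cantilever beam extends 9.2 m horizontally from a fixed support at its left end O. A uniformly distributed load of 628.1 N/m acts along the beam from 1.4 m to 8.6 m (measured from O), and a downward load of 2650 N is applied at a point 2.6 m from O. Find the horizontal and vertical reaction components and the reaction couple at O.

O_x = 0, O_y = 7172 N, M_O = 29500 N·m

Resultant of the distributed load: 628.1 × 7.2 = 4522.32 N at 5 m from O.
ΣF_x = 0: O_x = 0.
ΣF_y = 0: O_y − 628.1·7.2 − 2650 = 0 → O_y = 7172 N.
ΣM about O: M_O − (628.1·7.2)·5 − 2650·2.6 = 0 → M_O = 29500 N·m.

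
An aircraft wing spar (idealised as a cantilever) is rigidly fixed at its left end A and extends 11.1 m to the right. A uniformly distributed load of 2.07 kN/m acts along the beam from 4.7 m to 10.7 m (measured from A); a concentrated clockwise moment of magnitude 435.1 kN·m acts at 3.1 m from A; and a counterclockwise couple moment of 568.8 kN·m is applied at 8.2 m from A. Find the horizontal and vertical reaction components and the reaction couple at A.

Resultant of the distributed load: 2.07 × 6 = 12.42 kN at 7.7 m from A.
ΣF_x = 0: A_x = 0.
ΣF_y = 0: A_y − 2.07·6 = 0 → A_y = 12.42 kN.
ΣM about A: M_A − (2.07·6)·7.7 − 435.1 + 568.8 = 0 → M_A = -38.07 kN·m.

A_x = 0, A_y = 12.42 kN, M_A = -38.07 kN·m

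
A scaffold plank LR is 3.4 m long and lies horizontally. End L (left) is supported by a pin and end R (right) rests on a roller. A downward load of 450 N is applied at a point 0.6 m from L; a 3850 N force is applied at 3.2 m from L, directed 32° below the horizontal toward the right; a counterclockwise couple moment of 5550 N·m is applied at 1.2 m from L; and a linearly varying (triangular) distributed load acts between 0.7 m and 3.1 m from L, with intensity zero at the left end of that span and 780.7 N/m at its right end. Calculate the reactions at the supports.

Resultant of the triangular load: ½ × 780.7 × 2.4 = 936.84 N, acting at 2.3 m from L (one-third of the span from the peak).
Moments about L: R_y·3.4 − 450·0.6 − 3850·sin32°·3.2 + 5550 − (½·780.7·2.4)·2.3 = 0 → R_y = 3403.34/3.4 = 1000.98 ≈ 1001 N.
ΣF_y = 0: L_y + 1000.98 − 450 − 3850·sin32° − ½·780.7·2.4 = 0 → L_y = 2426 N.
ΣF_x = 0: L_x + 3850·cos32° = 0 → L_x = -3265 N.

L_x = -3265 N, L_y = 2426 N, R_y = 1001 N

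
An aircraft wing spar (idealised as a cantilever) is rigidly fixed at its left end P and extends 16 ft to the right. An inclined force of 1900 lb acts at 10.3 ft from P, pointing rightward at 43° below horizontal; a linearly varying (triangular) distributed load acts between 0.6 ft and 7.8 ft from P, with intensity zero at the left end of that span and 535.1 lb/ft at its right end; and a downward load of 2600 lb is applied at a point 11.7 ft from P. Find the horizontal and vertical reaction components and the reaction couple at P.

Resultant of the triangular load: ½ × 535.1 × 7.2 = 1926.36 lb, acting at 5.4 ft from P (one-third of the span from the peak).
ΣF_x = 0: P_x + 1900·cos43° = 0 → P_x = -1390 lb.
ΣF_y = 0: P_y − 1900·sin43° − ½·535.1·7.2 − 2600 = 0 → P_y = 5822 lb.
ΣM about P: M_P − 1900·sin43°·10.3 − (½·535.1·7.2)·5.4 − 2600·11.7 = 0 → M_P = 54170 lb·ft.

P_x = -1390 lb, P_y = 5822 lb, M_P = 54170 lb·ft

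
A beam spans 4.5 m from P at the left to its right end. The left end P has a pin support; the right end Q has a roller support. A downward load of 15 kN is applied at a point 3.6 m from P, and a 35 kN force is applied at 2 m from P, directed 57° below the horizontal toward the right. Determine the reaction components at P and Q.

Moments about P: Q_y·4.5 − 15·3.6 − 35·sin57°·2 = 0 → Q_y = 112.707/4.5 = 25.046 ≈ 25.05 kN.
ΣF_y = 0: P_y + 25.046 − 15 − 35·sin57° = 0 → P_y = 19.31 kN.
ΣF_x = 0: P_x + 35·cos57° = 0 → P_x = -19.06 kN.

P_x = -19.06 kN, P_y = 19.31 kN, Q_y = 25.05 kN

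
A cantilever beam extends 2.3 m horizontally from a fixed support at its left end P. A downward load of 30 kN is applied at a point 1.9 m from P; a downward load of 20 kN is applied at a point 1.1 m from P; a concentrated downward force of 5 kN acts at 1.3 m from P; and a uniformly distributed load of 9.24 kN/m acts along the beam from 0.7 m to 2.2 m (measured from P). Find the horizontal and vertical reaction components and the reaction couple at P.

P_x = 0, P_y = 68.86 kN, M_P = 105.6 kN·m

Resultant of the distributed load: 9.24 × 1.5 = 13.86 kN at 1.45 m from P.
ΣF_x = 0: P_x = 0.
ΣF_y = 0: P_y − 30 − 20 − 5 − 9.24·1.5 = 0 → P_y = 68.86 kN.
ΣM about P: M_P − 30·1.9 − 20·1.1 − 5·1.3 − (9.24·1.5)·1.45 = 0 → M_P = 105.6 kN·m.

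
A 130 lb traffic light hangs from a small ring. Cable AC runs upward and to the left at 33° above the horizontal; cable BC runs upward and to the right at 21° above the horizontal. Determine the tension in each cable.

T_AC = 150.0 lb, T_BC = 134.8 lb

ΣF_x = 0: −T_AC·cos33° + T_BC·cos21° = 0 → T_BC = 0.898338·T_AC.
ΣF_y = 0: T_AC·sin33° + T_BC·sin21° = 130.
Substitute: T_AC·(0.544639 + 0.898338·0.358368) = 130 → T_AC = 150.016 ≈ 150.0 lb.
Then T_BC = 0.898338 × 150.016 = 134.8 lb.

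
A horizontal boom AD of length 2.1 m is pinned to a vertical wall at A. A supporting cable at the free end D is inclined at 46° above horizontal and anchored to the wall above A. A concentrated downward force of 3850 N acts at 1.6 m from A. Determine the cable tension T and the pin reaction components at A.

T = 4078 N, A_x = 2833 N, A_y = 916.7 N

ΣM about A: T·sin46°·2.1 − 3850·1.6 = 0 → T = 6160/(2.1·0.71934) = 4077.81 ≈ 4078 N.
ΣF_x = 0: A_x − T·cos46° = 0 → A_x = 4077.81 × 0.694658 = 2833 N.
ΣF_y = 0: A_y + T·sin46° − 3850 = 0 → A_y = 3850 − 4077.81 × 0.71934 = 916.7 N.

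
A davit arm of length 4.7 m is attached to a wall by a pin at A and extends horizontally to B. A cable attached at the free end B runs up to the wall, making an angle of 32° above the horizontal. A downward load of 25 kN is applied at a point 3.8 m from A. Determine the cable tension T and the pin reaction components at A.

ΣM about A: T·sin32°·4.7 − 25·3.8 = 0 → T = 95/(4.7·0.529919) = 38.1431 ≈ 38.14 kN.
ΣF_x = 0: A_x − T·cos32° = 0 → A_x = 38.1431 × 0.848048 = 32.35 kN.
ΣF_y = 0: A_y + T·sin32° − 25 = 0 → A_y = 25 − 38.1431 × 0.529919 = 4.787 kN.

T = 38.14 kN, A_x = 32.35 kN, A_y = 4.787 kN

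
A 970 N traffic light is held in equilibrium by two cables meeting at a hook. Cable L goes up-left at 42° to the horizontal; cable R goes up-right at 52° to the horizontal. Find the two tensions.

ΣF_x = 0: −T_L·cos42° + T_R·cos52° = 0 → T_R = 1.20707·T_L.
ΣF_y = 0: T_L·sin42° + T_R·sin52° = 970.
Substitute: T_L·(0.669131 + 1.20707·0.788011) = 970 → T_L = 598.649 ≈ 598.6 N.
Then T_R = 1.20707 × 598.649 = 722.6 N.

T_L = 598.6 N, T_R = 722.6 N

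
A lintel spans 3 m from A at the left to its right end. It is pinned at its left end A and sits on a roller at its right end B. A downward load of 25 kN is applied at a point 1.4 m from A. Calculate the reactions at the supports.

A_x = 0, A_y = 13.33 kN, B_y = 11.67 kN

Moments about A: B_y·3 − 25·1.4 = 0 → B_y = 35/3 = 11.6667 ≈ 11.67 kN.
ΣF_y = 0: A_y + 11.6667 − 25 = 0 → A_y = 13.33 kN.
ΣF_x = 0: no horizontal applied forces, so A_x = 0.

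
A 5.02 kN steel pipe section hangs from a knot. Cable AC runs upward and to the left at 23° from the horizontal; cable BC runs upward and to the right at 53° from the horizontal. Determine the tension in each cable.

T_AC = 3.114 kN, T_BC = 4.762 kN

ΣF_x = 0: −T_AC·cos23° + T_BC·cos53° = 0 → T_BC = 1.52955·T_AC.
ΣF_y = 0: T_AC·sin23° + T_BC·sin53° = 5.02.
Substitute: T_AC·(0.390731 + 1.52955·0.798636) = 5.02 → T_AC = 3.11359 ≈ 3.114 kN.
Then T_BC = 1.52955 × 3.11359 = 4.762 kN.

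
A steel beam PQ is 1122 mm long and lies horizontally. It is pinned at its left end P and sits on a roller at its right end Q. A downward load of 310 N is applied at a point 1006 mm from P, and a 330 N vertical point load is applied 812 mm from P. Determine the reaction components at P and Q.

P_x = 0, P_y = 123.2 N, Q_y = 516.8 N

ΣM about P: Q_y·1122 − 310·1006 − 330·812 = 0 → Q_y = 579820/1122 = 516.774 ≈ 516.8 N.
ΣF_y = 0: P_y + 516.774 − 310 − 330 = 0 → P_y = 123.2 N.
ΣF_x = 0: no horizontal applied forces, so P_x = 0.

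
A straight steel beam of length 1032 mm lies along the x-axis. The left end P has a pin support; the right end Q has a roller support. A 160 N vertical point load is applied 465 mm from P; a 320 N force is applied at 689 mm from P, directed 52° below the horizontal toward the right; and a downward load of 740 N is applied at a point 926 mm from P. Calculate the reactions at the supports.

P_x = -197.0 N, P_y = 247.7 N, Q_y = 904.4 N

Moments about P: Q_y·1032 − 160·465 − 320·sin52°·689 − 740·926 = 0 → Q_y = 933381/1032 = 904.439 ≈ 904.4 N.
ΣF_y = 0: P_y + 904.439 − 160 − 320·sin52° − 740 = 0 → P_y = 247.7 N.
ΣF_x = 0: P_x + 320·cos52° = 0 → P_x = -197.0 N.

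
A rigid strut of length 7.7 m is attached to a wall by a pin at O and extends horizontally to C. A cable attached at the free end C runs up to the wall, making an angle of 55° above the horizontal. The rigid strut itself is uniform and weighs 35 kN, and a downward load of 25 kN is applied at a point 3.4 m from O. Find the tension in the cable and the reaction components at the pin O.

T = 34.84 kN, O_x = 19.98 kN, O_y = 31.46 kN

ΣM about O: T·sin55°·7.7 − 35·3.85 − 25·3.4 = 0 → T = 219.75/(7.7·0.819152) = 34.8396 ≈ 34.84 kN.
ΣF_x = 0: O_x − T·cos55° = 0 → O_x = 34.8396 × 0.573576 = 19.98 kN.
ΣF_y = 0: O_y + T·sin55° − 35 − 25 = 0 → O_y = 60 − 34.8396 × 0.819152 = 31.46 kN.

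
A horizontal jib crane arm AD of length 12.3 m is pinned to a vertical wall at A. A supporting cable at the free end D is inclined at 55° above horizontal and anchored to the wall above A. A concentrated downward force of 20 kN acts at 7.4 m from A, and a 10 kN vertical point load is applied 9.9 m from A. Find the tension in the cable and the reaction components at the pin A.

T = 24.51 kN, A_x = 14.06 kN, A_y = 9.919 kN

ΣM about A: T·sin55°·12.3 − 20·7.4 − 10·9.9 = 0 → T = 247/(12.3·0.819152) = 24.5147 ≈ 24.51 kN.
ΣF_x = 0: A_x − T·cos55° = 0 → A_x = 24.5147 × 0.573576 = 14.06 kN.
ΣF_y = 0: A_y + T·sin55° − 20 − 10 = 0 → A_y = 30 − 24.5147 × 0.819152 = 9.919 kN.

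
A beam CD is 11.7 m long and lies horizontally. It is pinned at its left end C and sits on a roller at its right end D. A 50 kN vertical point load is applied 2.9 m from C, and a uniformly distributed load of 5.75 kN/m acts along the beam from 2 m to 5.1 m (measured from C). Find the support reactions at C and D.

Resultant of the distributed load: 5.75 × 3.1 = 17.825 kN at 3.55 m from C.
Taking moments about C: D_y·11.7 − 50·2.9 − (5.75·3.1)·3.55 = 0 → D_y = 208.27875/11.7 = 17.8016 ≈ 17.80 kN.
ΣF_y = 0: C_y + 17.8016 − 50 − 5.75·3.1 = 0 → C_y = 50.02 kN.
ΣF_x = 0: no horizontal applied forces, so C_x = 0.

C_x = 0, C_y = 50.02 kN, D_y = 17.80 kN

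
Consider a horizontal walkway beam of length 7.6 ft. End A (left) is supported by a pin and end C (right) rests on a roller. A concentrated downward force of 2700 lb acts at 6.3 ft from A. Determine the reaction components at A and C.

Taking moments about A: C_y·7.6 − 2700·6.3 = 0 → C_y = 17010/7.6 = 2238.16 ≈ 2238 lb.
ΣF_y = 0: A_y + 2238.16 − 2700 = 0 → A_y = 461.8 lb.
ΣF_x = 0: no horizontal applied forces, so A_x = 0.

A_x = 0, A_y = 461.8 lb, C_y = 2238 lb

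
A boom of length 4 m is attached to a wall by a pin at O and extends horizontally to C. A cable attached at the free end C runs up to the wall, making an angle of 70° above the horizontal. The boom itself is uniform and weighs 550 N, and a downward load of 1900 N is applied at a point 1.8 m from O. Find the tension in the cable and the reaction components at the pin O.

T = 1203 N, O_x = 411.3 N, O_y = 1320 N

ΣM about O: T·sin70°·4 − 550·2 − 1900·1.8 = 0 → T = 4520/(4·0.939693) = 1202.52 ≈ 1203 N.
ΣF_x = 0: O_x − T·cos70° = 0 → O_x = 1202.52 × 0.34202 = 411.3 N.
ΣF_y = 0: O_y + T·sin70° − 550 − 1900 = 0 → O_y = 2450 − 1202.52 × 0.939693 = 1320 N.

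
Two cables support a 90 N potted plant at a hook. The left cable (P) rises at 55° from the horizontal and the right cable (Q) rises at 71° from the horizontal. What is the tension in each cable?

ΣF_x = 0: −T_P·cos55° + T_Q·cos71° = 0 → T_Q = 1.76177·T_P.
ΣF_y = 0: T_P·sin55° + T_Q·sin71° = 90.
Substitute: T_P·(0.819152 + 1.76177·0.945519) = 90 → T_P = 36.2182 ≈ 36.22 N.
Then T_Q = 1.76177 × 36.2182 = 63.81 N.

T_P = 36.22 N, T_Q = 63.81 N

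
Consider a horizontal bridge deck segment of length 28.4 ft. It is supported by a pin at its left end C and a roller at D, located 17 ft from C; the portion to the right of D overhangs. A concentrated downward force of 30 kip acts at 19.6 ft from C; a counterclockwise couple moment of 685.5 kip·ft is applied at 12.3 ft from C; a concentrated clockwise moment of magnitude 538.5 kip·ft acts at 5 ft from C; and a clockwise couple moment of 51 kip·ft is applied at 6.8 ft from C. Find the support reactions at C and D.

Moments about C: D_y·17 − 30·19.6 + 685.5 − 538.5 − 51 = 0 → D_y = 492/17 = 28.9412 ≈ 28.94 kip.
ΣF_y = 0: C_y + 28.9412 − 30 = 0 → C_y = 1.059 kip.
ΣF_x = 0: no horizontal applied forces, so C_x = 0.

C_x = 0, C_y = 1.059 kip, D_y = 28.94 kip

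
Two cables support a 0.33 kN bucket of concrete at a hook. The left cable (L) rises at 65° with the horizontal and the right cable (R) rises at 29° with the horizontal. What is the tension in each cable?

T_L = 0.2893 kN, T_R = 0.1398 kN

ΣF_x = 0: −T_L·cos65° + T_R·cos29° = 0 → T_R = 0.483202·T_L.
ΣF_y = 0: T_L·sin65° + T_R·sin29° = 0.33.
Substitute: T_L·(0.906308 + 0.483202·0.48481) = 0.33 → T_L = 0.289329 ≈ 0.2893 kN.
Then T_R = 0.483202 × 0.289329 = 0.1398 kN.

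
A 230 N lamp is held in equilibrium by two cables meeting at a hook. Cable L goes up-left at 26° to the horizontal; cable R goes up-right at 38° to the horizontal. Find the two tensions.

T_L = 201.7 N, T_R = 230.0 N

ΣF_x = 0: −T_L·cos26° + T_R·cos38° = 0 → T_R = 1.14059·T_L.
ΣF_y = 0: T_L·sin26° + T_R·sin38° = 230.
Substitute: T_L·(0.438371 + 1.14059·0.615661) = 230 → T_L = 201.65 ≈ 201.7 N.
Then T_R = 1.14059 × 201.65 = 230.0 N.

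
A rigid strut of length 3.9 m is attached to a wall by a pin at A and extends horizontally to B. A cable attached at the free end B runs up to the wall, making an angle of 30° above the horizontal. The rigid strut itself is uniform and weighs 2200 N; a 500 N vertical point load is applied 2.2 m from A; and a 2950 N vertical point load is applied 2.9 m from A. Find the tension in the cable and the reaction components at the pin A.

T = 7151 N, A_x = 6193 N, A_y = 2074 N

ΣM about A: T·sin30°·3.9 − 2200·1.95 − 500·2.2 − 2950·2.9 = 0 → T = 13945/(3.9·0.5) = 7151.28 ≈ 7151 N.
ΣF_x = 0: A_x − T·cos30° = 0 → A_x = 7151.28 × 0.866025 = 6193 N.
ΣF_y = 0: A_y + T·sin30° − 2200 − 500 − 2950 = 0 → A_y = 5650 − 7151.28 × 0.5 = 2074 N.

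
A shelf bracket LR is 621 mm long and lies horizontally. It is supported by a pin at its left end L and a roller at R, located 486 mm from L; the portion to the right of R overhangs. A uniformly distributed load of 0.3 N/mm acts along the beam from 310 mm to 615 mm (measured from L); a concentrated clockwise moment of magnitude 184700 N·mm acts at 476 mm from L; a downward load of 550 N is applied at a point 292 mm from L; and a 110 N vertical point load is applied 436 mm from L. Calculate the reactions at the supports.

L_x = 0, L_y = -144.8 N, R_y = 896.3 N

Resultant of the distributed load: 0.3 × 305 = 91.5 N at 462.5 mm from L.
Taking moments about L: R_y·486 − (0.3·305)·462.5 − 184700 − 550·292 − 110·436 = 0 → R_y = 435578.75/486 = 896.253 ≈ 896.3 N.
ΣF_y = 0: L_y + 896.253 − 0.3·305 − 550 − 110 = 0 → L_y = -144.8 N.
ΣF_x = 0: no horizontal applied forces, so L_x = 0.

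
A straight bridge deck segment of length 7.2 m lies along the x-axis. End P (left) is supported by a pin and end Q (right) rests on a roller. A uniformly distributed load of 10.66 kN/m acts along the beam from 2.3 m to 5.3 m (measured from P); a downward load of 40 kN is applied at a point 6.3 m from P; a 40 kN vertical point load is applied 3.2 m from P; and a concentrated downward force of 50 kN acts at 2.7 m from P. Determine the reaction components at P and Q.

Resultant of the distributed load: 10.66 × 3 = 31.98 kN at 3.8 m from P.
Moments about P: Q_y·7.2 − (10.66·3)·3.8 − 40·6.3 − 40·3.2 − 50·2.7 = 0 → Q_y = 636.524/7.2 = 88.4061 ≈ 88.41 kN.
ΣF_y = 0: P_y + 88.4061 − 10.66·3 − 40 − 40 − 50 = 0 → P_y = 73.57 kN.
ΣF_x = 0: no horizontal applied forces, so P_x = 0.

P_x = 0, P_y = 73.57 kN, Q_y = 88.41 kN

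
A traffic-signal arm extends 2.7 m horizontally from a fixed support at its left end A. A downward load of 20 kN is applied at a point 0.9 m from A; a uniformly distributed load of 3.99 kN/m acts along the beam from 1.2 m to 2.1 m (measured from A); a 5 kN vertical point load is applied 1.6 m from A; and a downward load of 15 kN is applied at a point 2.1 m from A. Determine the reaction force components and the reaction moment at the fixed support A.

A_x = 0, A_y = 43.59 kN, M_A = 63.43 kN·m

Resultant of the distributed load: 3.99 × 0.9 = 3.591 kN at 1.65 m from A.
ΣF_x = 0: A_x = 0.
ΣF_y = 0: A_y − 20 − 3.99·0.9 − 5 − 15 = 0 → A_y = 43.59 kN.
ΣM about A: M_A − 20·0.9 − (3.99·0.9)·1.65 − 5·1.6 − 15·2.1 = 0 → M_A = 63.43 kN·m.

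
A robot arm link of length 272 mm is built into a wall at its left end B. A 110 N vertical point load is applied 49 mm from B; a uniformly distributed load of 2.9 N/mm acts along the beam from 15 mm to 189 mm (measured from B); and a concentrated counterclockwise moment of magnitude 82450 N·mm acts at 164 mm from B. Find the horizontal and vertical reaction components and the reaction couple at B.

Resultant of the distributed load: 2.9 × 174 = 504.6 N at 102 mm from B.
ΣF_x = 0: B_x = 0.
ΣF_y = 0: B_y − 110 − 2.9·174 = 0 → B_y = 614.6 N.
ΣM about B: M_B − 110·49 − (2.9·174)·102 + 82450 = 0 → M_B = -25590 N·mm.

B_x = 0, B_y = 614.6 N, M_B = -25590 N·mm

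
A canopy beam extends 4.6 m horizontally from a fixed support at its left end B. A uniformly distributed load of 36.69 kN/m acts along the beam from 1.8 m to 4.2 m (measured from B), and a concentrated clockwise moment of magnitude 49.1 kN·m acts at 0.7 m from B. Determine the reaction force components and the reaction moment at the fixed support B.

Resultant of the distributed load: 36.69 × 2.4 = 88.056 kN at 3 m from B.
ΣF_x = 0: B_x = 0.
ΣF_y = 0: B_y − 36.69·2.4 = 0 → B_y = 88.06 kN.
ΣM about B: M_B − (36.69·2.4)·3 − 49.1 = 0 → M_B = 313.3 kN·m.

B_x = 0, B_y = 88.06 kN, M_B = 313.3 kN·m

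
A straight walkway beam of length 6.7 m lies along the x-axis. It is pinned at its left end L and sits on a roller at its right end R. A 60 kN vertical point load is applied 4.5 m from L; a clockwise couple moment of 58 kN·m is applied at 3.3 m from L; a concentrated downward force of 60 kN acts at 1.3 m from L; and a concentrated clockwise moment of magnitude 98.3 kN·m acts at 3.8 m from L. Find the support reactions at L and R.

L_x = 0, L_y = 44.73 kN, R_y = 75.27 kN

Moments about L: R_y·6.7 − 60·4.5 − 58 − 60·1.3 − 98.3 = 0 → R_y = 504.3/6.7 = 75.2687 ≈ 75.27 kN.
ΣF_y = 0: L_y + 75.2687 − 60 − 60 = 0 → L_y = 44.73 kN.
ΣF_x = 0: no horizontal applied forces, so L_x = 0.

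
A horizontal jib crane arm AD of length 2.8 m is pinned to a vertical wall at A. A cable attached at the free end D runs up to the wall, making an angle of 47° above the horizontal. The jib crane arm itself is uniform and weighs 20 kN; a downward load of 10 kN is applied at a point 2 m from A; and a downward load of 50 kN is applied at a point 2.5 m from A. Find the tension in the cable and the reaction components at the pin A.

ΣM about A: T·sin47°·2.8 − 20·1.4 − 10·2 − 50·2.5 = 0 → T = 173/(2.8·0.731354) = 84.4813 ≈ 84.48 kN.
ΣF_x = 0: A_x − T·cos47° = 0 → A_x = 84.4813 × 0.681998 = 57.62 kN.
ΣF_y = 0: A_y + T·sin47° − 20 − 10 − 50 = 0 → A_y = 80 − 84.4813 × 0.731354 = 18.21 kN.

T = 84.48 kN, A_x = 57.62 kN, A_y = 18.21 kN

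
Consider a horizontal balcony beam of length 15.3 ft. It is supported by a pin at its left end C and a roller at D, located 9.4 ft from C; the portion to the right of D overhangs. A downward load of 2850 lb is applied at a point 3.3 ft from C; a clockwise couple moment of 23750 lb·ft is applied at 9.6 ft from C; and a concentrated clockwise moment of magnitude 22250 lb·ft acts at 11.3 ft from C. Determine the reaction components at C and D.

Taking moments about C: D_y·9.4 − 2850·3.3 − 23750 − 22250 = 0 → D_y = 55405/9.4 = 5894.15 ≈ 5894 lb.
ΣF_y = 0: C_y + 5894.15 − 2850 = 0 → C_y = -3044 lb.
ΣF_x = 0: no horizontal applied forces, so C_x = 0.

C_x = 0, C_y = -3044 lb, D_y = 5894 lb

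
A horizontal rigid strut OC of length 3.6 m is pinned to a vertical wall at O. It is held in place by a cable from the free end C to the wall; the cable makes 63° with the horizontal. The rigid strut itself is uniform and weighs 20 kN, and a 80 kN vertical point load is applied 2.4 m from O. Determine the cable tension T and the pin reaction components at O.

ΣM about O: T·sin63°·3.6 − 20·1.8 − 80·2.4 = 0 → T = 228/(3.6·0.891007) = 71.0806 ≈ 71.08 kN.
ΣF_x = 0: O_x − T·cos63° = 0 → O_x = 71.0806 × 0.45399 = 32.27 kN.
ΣF_y = 0: O_y + T·sin63° − 20 − 80 = 0 → O_y = 100 − 71.0806 × 0.891007 = 36.67 kN.

T = 71.08 kN, O_x = 32.27 kN, O_y = 36.67 kN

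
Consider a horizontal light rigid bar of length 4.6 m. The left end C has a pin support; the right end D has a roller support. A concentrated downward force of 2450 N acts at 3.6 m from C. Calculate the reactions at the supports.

Moments about C: D_y·4.6 − 2450·3.6 = 0 → D_y = 8820/4.6 = 1917.39 ≈ 1917 N.
ΣF_y = 0: C_y + 1917.39 − 2450 = 0 → C_y = 532.6 N.
ΣF_x = 0: no horizontal applied forces, so C_x = 0.

C_x = 0, C_y = 532.6 N, D_y = 1917 N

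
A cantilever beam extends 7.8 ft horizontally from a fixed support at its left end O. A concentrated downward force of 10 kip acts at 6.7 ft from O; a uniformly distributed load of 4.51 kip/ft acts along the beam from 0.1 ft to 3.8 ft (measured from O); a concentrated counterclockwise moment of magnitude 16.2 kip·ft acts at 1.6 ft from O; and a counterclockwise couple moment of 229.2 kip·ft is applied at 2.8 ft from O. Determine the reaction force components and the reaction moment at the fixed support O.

O_x = 0, O_y = 26.69 kip, M_O = -145.9 kip·ft

Resultant of the distributed load: 4.51 × 3.7 = 16.687 kip at 1.95 ft from O.
ΣF_x = 0: O_x = 0.
ΣF_y = 0: O_y − 10 − 4.51·3.7 = 0 → O_y = 26.69 kip.
ΣM about O: M_O − 10·6.7 − (4.51·3.7)·1.95 + 16.2 + 229.2 = 0 → M_O = -145.9 kip·ft.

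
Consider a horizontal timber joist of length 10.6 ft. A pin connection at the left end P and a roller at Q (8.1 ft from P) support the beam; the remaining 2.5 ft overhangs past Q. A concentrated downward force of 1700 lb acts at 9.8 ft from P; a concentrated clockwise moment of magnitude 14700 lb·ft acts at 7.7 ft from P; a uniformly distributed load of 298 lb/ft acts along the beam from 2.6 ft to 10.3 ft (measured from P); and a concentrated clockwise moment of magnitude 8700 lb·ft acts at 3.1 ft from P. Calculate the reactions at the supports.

P_x = 0, P_y = -2778 lb, Q_y = 6773 lb

Resultant of the distributed load: 298 × 7.7 = 2294.6 lb at 6.45 ft from P.
Moments about P: Q_y·8.1 − 1700·9.8 − 14700 − (298·7.7)·6.45 − 8700 = 0 → Q_y = 54860.17/8.1 = 6772.86 ≈ 6773 lb.
ΣF_y = 0: P_y + 6772.86 − 1700 − 298·7.7 = 0 → P_y = -2778 lb.
ΣF_x = 0: no horizontal applied forces, so P_x = 0.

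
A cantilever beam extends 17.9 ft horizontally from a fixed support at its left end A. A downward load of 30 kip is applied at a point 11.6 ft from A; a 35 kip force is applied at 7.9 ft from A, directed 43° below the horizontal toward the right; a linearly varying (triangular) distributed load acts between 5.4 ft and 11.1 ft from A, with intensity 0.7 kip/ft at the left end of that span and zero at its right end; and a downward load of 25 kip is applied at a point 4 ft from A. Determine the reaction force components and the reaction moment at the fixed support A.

Resultant of the triangular load: ½ × 0.7 × 5.7 = 1.995 kip, acting at 7.3 ft from A (one-third of the span from the peak).
ΣF_x = 0: A_x + 35·cos43° = 0 → A_x = -25.60 kip.
ΣF_y = 0: A_y − 30 − 35·sin43° − ½·0.7·5.7 − 25 = 0 → A_y = 80.86 kip.
ΣM about A: M_A − 30·11.6 − 35·sin43°·7.9 − (½·0.7·5.7)·7.3 − 25·4 = 0 → M_A = 651.1 kip·ft.

A_x = -25.60 kip, A_y = 80.86 kip, M_A = 651.1 kip·ft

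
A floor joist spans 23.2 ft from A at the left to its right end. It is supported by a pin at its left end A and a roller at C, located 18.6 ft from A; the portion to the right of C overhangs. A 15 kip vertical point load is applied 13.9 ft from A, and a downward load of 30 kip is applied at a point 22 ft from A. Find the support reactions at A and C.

Moments about A: C_y·18.6 − 15·13.9 − 30·22 = 0 → C_y = 868.5/18.6 = 46.6935 ≈ 46.69 kip.
ΣF_y = 0: A_y + 46.6935 − 15 − 30 = 0 → A_y = -1.694 kip.
ΣF_x = 0: no horizontal applied forces, so A_x = 0.

A_x = 0, A_y = -1.694 kip, C_y = 46.69 kip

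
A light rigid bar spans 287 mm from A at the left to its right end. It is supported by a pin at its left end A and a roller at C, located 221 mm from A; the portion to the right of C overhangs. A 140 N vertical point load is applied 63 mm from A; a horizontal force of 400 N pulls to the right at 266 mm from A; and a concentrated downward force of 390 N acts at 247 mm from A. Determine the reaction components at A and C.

Moments about A: C_y·221 − 140·63 − 390·247 = 0 → C_y = 105150/221 = 475.792 ≈ 475.8 N.
ΣF_y = 0: A_y + 475.792 − 140 − 390 = 0 → A_y = 54.21 N.
ΣF_x = 0: A_x + 400 = 0 → A_x = -400.0 N.

A_x = -400.0 N, A_y = 54.21 N, C_y = 475.8 N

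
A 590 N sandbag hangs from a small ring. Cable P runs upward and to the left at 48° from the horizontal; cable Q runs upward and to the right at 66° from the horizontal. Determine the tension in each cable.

ΣF_x = 0: −T_P·cos48° + T_Q·cos66° = 0 → T_Q = 1.64512·T_P.
ΣF_y = 0: T_P·sin48° + T_Q·sin66° = 590.
Substitute: T_P·(0.743145 + 1.64512·0.913545) = 590 → T_P = 262.685 ≈ 262.7 N.
Then T_Q = 1.64512 × 262.685 = 432.1 N.

T_P = 262.7 N, T_Q = 432.1 N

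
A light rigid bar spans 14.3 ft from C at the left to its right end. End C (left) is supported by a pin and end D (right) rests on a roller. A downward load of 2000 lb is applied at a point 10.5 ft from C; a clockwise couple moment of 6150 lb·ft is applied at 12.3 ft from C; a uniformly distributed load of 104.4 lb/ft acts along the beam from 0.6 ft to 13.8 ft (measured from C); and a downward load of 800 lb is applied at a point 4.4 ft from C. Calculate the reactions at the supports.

Resultant of the distributed load: 104.4 × 13.2 = 1378.08 lb at 7.2 ft from C.
Taking moments about C: D_y·14.3 − 2000·10.5 − 6150 − (104.4·13.2)·7.2 − 800·4.4 = 0 → D_y = 40592.176/14.3 = 2838.61 ≈ 2839 lb.
ΣF_y = 0: C_y + 2838.61 − 2000 − 104.4·13.2 − 800 = 0 → C_y = 1339 lb.
ΣF_x = 0: no horizontal applied forces, so C_x = 0.

C_x = 0, C_y = 1339 lb, D_y = 2839 lb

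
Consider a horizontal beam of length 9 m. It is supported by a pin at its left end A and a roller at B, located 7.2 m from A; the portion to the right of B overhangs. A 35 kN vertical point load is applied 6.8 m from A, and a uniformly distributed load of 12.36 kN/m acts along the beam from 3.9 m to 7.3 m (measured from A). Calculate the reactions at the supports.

A_x = 0, A_y = 11.28 kN, B_y = 65.74 kN

Resultant of the distributed load: 12.36 × 3.4 = 42.024 kN at 5.6 m from A.
Moments about A: B_y·7.2 − 35·6.8 − (12.36·3.4)·5.6 = 0 → B_y = 473.3344/7.2 = 65.7409 ≈ 65.74 kN.
ΣF_y = 0: A_y + 65.7409 − 35 − 12.36·3.4 = 0 → A_y = 11.28 kN.
ΣF_x = 0: no horizontal applied forces, so A_x = 0.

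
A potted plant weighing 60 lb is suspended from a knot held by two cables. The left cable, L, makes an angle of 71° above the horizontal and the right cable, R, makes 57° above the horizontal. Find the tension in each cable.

ΣF_x = 0: −T_L·cos71° + T_R·cos57° = 0 → T_R = 0.597769·T_L.
ΣF_y = 0: T_L·sin71° + T_R·sin57° = 60.
Substitute: T_L·(0.945519 + 0.597769·0.838671) = 60 → T_L = 41.4694 ≈ 41.47 lb.
Then T_R = 0.597769 × 41.4694 = 24.79 lb.

T_L = 41.47 lb, T_R = 24.79 lb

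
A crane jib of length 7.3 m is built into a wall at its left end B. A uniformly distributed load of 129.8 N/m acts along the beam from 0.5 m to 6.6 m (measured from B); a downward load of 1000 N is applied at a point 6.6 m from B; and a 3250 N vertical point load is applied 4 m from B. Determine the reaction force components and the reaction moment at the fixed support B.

B_x = 0, B_y = 5042 N, M_B = 22410 N·m

Resultant of the distributed load: 129.8 × 6.1 = 791.78 N at 3.55 m from B.
ΣF_x = 0: B_x = 0.
ΣF_y = 0: B_y − 129.8·6.1 − 1000 − 3250 = 0 → B_y = 5042 N.
ΣM about B: M_B − (129.8·6.1)·3.55 − 1000·6.6 − 3250·4 = 0 → M_B = 22410 N·m.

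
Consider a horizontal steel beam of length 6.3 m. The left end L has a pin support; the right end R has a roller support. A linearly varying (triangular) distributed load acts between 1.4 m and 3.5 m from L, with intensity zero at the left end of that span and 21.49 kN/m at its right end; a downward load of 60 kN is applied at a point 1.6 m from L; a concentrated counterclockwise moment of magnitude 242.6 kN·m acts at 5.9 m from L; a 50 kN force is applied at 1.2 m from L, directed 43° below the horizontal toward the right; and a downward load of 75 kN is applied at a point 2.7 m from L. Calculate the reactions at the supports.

Resultant of the triangular load: ½ × 21.49 × 2.1 = 22.5645 kN, acting at 2.8 m from L (one-third of the span from the peak).
ΣM about L: R_y·6.3 − (½·21.49·2.1)·2.8 − 60·1.6 + 242.6 − 50·sin43°·1.2 − 75·2.7 = 0 → R_y = 160.001/6.3 = 25.397 ≈ 25.40 kN.
ΣF_y = 0: L_y + 25.397 − ½·21.49·2.1 − 60 − 50·sin43° − 75 = 0 → L_y = 166.3 kN.
ΣF_x = 0: L_x + 50·cos43° = 0 → L_x = -36.57 kN.

L_x = -36.57 kN, L_y = 166.3 kN, R_y = 25.40 kN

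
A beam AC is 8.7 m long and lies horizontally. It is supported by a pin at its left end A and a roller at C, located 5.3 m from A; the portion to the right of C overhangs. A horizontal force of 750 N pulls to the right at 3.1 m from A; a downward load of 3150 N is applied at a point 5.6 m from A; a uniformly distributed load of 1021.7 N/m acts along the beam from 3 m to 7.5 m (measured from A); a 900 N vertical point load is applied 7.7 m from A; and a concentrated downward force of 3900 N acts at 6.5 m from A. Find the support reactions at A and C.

A_x = -750.0 N, A_y = -1425 N, C_y = 13970 N

Resultant of the distributed load: 1021.7 × 4.5 = 4597.65 N at 5.25 m from A.
ΣM about A: C_y·5.3 − 3150·5.6 − (1021.7·4.5)·5.25 − 900·7.7 − 3900·6.5 = 0 → C_y = 74057.6625/5.3 = 13973.1 ≈ 13970 N.
ΣF_y = 0: A_y + 13973.1 − 3150 − 1021.7·4.5 − 900 − 3900 = 0 → A_y = -1425 N.
ΣF_x = 0: A_x + 750 = 0 → A_x = -750.0 N.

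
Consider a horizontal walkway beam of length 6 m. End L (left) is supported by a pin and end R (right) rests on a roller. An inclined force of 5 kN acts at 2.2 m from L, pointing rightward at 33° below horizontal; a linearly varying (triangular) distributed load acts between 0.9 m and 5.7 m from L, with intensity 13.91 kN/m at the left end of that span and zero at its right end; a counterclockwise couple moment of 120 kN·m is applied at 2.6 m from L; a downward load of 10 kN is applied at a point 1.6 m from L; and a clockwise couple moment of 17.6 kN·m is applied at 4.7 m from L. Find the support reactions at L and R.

Resultant of the triangular load: ½ × 13.91 × 4.8 = 33.384 kN, acting at 2.5 m from L (one-third of the span from the peak).
ΣM about L: R_y·6 − 5·sin33°·2.2 − (½·13.91·4.8)·2.5 + 120 − 10·1.6 − 17.6 = 0 → R_y = 3.05103/6 = 0.508505 ≈ 0.5085 kN.
ΣF_y = 0: L_y + 0.508505 − 5·sin33° − ½·13.91·4.8 − 10 = 0 → L_y = 45.60 kN.
ΣF_x = 0: L_x + 5·cos33° = 0 → L_x = -4.193 kN.

L_x = -4.193 kN, L_y = 45.60 kN, R_y = 0.5085 kN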